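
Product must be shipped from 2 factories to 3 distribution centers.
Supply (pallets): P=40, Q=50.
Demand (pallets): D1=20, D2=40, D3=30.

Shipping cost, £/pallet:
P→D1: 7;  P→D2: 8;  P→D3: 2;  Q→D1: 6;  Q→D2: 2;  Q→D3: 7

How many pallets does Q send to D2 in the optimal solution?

Solving gives:
  P to D1: 10 pallets
  P to D3: 30 pallets
  Q to D1: 10 pallets
  Q to D2: 40 pallets
Total cost = £270.
So Q→D2 carries 40 pallets.

40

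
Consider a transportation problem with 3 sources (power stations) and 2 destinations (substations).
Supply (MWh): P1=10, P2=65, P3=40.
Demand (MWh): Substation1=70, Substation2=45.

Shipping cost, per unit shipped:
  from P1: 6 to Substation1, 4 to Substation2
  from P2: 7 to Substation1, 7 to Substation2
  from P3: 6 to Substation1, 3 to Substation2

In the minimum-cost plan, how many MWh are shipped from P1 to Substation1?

Optimal shipments:
  P1–Substation1: 5 × 6 = 30
  P1–Substation2: 5 × 4 = 20
  P2–Substation1: 65 × 7 = 455
  P3–Substation2: 40 × 3 = 120
Total cost = 625.
So P1→Substation1 carries 5 MWh.

5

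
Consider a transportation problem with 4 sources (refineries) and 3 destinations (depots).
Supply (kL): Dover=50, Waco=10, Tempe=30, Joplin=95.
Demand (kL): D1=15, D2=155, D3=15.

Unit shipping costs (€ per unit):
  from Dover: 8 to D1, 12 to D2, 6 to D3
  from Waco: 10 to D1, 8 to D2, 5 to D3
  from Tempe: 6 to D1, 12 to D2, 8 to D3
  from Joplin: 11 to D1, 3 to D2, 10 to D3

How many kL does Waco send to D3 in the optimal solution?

0

Solving gives:
  Dover->D2: 35 × €12 = €420
  Dover->D3: 15 × €6 = €90
  Waco->D2: 10 × €8 = €80
  Tempe->D1: 15 × €6 = €90
  Tempe->D2: 15 × €12 = €180
  Joplin->D2: 95 × €3 = €285
Total cost = €1145.
The route Waco→D3 is not used.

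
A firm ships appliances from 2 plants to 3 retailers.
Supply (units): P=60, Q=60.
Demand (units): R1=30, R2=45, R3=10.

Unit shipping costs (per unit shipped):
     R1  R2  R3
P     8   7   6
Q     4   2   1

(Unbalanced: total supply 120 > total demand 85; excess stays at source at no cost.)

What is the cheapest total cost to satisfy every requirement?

A cheapest plan:
  P–R1: 25 × 8 = 200
  Q–R1: 5 × 4 = 20
  Q–R2: 45 × 2 = 90
  Q–R3: 10 × 1 = 10
Total = 200 + 20 + 90 + 10 = 320.

320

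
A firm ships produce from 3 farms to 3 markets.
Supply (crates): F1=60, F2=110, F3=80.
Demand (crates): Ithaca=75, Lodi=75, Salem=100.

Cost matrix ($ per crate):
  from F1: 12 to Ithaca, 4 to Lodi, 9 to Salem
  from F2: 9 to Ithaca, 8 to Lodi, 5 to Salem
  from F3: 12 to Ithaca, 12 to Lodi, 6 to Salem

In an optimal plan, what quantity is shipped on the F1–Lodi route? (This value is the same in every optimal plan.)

60

Solving gives:
  F1→Lodi: 60 × $4 = $240
  F2→Ithaca: 75 × $9 = $675
  F2→Lodi: 15 × $8 = $120
  F2→Salem: 20 × $5 = $100
  F3→Salem: 80 × $6 = $480
Total cost = $1615.
So F1→Lodi carries 60 crates.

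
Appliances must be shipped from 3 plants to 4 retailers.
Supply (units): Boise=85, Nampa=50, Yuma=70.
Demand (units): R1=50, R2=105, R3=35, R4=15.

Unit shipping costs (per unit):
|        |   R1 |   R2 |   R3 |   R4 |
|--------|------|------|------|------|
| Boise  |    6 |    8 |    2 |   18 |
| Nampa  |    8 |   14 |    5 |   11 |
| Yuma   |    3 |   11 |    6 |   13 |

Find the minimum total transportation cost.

An optimal shipping plan:
  Boise->R2: 85 units
  Nampa->R3: 35 units
  Nampa->R4: 15 units
  Yuma->R1: 50 units
  Yuma->R2: 20 units
Total cost = 1390.

1390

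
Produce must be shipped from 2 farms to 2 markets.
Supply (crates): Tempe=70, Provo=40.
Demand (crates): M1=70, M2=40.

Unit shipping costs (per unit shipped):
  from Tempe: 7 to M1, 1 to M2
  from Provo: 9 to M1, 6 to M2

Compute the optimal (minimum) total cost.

610

A cheapest plan:
  Tempe→M1: 30 × 7 = 210
  Tempe→M2: 40 × 1 = 40
  Provo→M1: 40 × 9 = 360
Total = 210 + 40 + 360 = 610.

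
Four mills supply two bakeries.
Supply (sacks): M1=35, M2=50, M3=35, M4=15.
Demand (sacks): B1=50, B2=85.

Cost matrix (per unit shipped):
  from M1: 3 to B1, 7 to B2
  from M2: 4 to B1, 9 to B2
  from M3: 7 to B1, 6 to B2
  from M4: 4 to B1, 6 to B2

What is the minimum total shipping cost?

745

A cheapest plan:
  M1 to B2: 35 × 7 = 245
  M2 to B1: 50 × 4 = 200
  M3 to B2: 35 × 6 = 210
  M4 to B2: 15 × 6 = 90
Total = 245 + 200 + 210 + 90 = 745.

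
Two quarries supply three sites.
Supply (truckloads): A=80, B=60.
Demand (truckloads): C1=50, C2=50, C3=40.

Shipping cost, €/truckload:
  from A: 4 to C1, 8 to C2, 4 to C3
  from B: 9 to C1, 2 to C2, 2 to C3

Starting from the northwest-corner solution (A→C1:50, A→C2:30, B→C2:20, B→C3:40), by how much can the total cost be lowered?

120

Current plan cost = 50·4 + 30·8 + 20·2 + 40·2 = €560.
Optimal plan:
  A→C1: 50 truckloads
  A→C3: 30 truckloads
  B→C2: 50 truckloads
  B→C3: 10 truckloads
Optimal cost = €440.
Saving = 560 − 440 = €120.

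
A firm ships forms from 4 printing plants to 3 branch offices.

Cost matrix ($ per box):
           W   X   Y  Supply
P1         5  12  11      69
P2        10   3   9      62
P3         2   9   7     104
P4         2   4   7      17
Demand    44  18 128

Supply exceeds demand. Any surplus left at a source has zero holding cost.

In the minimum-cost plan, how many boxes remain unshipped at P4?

Minimum-cost shipments:
  P1->W: 7 × $5 = $35
  P2->X: 18 × $3 = $54
  P2->Y: 44 × $9 = $396
  P3->W: 20 × $2 = $40
  P3->Y: 84 × $7 = $588
  P4->W: 17 × $2 = $34
Total cost = $1147.
P4 ships 17 of its 17, leaving 0.

0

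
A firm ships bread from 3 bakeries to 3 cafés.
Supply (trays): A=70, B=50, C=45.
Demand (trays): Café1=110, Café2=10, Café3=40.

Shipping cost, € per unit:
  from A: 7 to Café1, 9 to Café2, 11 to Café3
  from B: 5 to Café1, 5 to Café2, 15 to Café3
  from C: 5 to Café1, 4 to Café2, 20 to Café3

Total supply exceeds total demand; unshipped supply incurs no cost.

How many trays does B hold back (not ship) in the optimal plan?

0

Minimum-cost shipments:
  A to Café1: 25 trays
  A to Café3: 40 trays
  B to Café1: 50 trays
  C to Café1: 35 trays
  C to Café2: 10 trays
Total cost = €1080.
B ships 50 of its 50, leaving 0.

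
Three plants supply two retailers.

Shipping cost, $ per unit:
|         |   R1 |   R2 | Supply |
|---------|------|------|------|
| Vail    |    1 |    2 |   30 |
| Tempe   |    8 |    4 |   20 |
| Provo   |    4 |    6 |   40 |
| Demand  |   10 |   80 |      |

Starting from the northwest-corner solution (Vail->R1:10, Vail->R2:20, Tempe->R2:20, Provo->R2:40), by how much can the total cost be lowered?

10

Current plan cost = 10·1 + 20·2 + 20·4 + 40·6 = $370.
Optimal plan:
  Vail→R2: 30 units
  Tempe→R2: 20 units
  Provo→R1: 10 units
  Provo→R2: 30 units
Optimal cost = $360.
Saving = 370 − 360 = $10.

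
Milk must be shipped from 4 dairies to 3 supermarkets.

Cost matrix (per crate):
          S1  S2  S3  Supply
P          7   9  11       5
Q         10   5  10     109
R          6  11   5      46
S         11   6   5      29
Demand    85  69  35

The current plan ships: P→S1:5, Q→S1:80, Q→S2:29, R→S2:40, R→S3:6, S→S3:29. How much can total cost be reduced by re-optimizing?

400

Current plan cost = 5·7 + 80·10 + 29·5 + 40·11 + 6·5 + 29·5 = 1595.
Optimal plan:
  P→S1: 5 crates
  Q→S1: 40 crates
  Q→S2: 69 crates
  R→S1: 40 crates
  R→S3: 6 crates
  S→S3: 29 crates
Optimal cost = 1195.
Saving = 1595 − 1195 = 400.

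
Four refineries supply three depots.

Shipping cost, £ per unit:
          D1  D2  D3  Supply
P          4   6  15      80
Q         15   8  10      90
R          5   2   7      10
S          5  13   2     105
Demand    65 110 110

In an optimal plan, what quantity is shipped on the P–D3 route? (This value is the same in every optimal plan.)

Optimal shipments:
  P→D1: 65 × £4 = £260
  P→D2: 15 × £6 = £90
  Q→D2: 85 × £8 = £680
  Q→D3: 5 × £10 = £50
  R→D2: 10 × £2 = £20
  S→D3: 105 × £2 = £210
Total cost = £1310.
The route P→D3 is not used.

0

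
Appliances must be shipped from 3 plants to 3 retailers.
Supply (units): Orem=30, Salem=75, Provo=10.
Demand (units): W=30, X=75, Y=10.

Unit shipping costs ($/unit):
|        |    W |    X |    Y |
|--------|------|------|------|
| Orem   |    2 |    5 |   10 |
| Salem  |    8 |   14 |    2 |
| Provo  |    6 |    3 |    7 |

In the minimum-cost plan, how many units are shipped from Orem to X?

Solving gives:
  Orem to X: 30 × $5 = $150
  Salem to W: 30 × $8 = $240
  Salem to X: 35 × $14 = $490
  Salem to Y: 10 × $2 = $20
  Provo to X: 10 × $3 = $30
Total cost = $930.
So Orem→X carries 30 units.

30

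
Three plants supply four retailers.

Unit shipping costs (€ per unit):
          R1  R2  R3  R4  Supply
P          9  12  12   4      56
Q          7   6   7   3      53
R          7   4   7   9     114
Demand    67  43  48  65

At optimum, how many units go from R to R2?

43

Solving gives:
  P->R4: 56 units
  Q->R1: 44 units
  Q->R4: 9 units
  R->R1: 23 units
  R->R2: 43 units
  R->R3: 48 units
Total cost = €1228.
So R→R2 carries 43 units.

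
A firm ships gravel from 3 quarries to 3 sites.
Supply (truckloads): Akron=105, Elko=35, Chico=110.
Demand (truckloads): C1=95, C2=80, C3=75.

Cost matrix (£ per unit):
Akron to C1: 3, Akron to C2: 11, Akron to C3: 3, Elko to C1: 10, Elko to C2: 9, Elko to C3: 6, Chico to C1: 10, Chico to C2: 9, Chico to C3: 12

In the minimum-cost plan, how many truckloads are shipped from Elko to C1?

0

Solving gives:
  Akron to C1: 65 truckloads
  Akron to C3: 40 truckloads
  Elko to C3: 35 truckloads
  Chico to C1: 30 truckloads
  Chico to C2: 80 truckloads
Total cost = £1545.
The route Elko→C1 is not used.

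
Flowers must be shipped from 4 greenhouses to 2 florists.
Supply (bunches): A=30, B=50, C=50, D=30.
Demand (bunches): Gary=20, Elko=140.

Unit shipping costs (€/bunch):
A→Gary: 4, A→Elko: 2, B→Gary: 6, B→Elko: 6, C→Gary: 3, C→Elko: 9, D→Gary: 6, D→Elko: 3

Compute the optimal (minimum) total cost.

780

A cheapest plan:
  A to Elko: 30 × €2 = €60
  B to Elko: 50 × €6 = €300
  C to Gary: 20 × €3 = €60
  C to Elko: 30 × €9 = €270
  D to Elko: 30 × €3 = €90
Total = 60 + 300 + 60 + 270 + 90 = €780.
(Supply check: A ships 30; B ships 50; C ships 50; D ships 30.)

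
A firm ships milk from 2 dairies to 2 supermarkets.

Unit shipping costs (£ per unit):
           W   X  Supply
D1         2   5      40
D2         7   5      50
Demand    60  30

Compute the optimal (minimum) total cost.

370

An optimal shipping plan:
  D1–W: 40 × £2 = £80
  D2–W: 20 × £7 = £140
  D2–X: 30 × £5 = £150
Total = 80 + 140 + 150 = £370.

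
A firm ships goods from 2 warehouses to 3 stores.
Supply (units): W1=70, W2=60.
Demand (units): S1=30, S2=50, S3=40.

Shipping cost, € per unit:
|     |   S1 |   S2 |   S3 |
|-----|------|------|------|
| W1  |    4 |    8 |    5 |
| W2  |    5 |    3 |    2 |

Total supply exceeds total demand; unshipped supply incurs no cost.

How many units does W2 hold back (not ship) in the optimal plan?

0

Minimum-cost shipments:
  W1->S1: 30 × €4 = €120
  W1->S3: 30 × €5 = €150
  W2->S2: 50 × €3 = €150
  W2->S3: 10 × €2 = €20
Total cost = €440.
W2 ships 60 of its 60, leaving 0.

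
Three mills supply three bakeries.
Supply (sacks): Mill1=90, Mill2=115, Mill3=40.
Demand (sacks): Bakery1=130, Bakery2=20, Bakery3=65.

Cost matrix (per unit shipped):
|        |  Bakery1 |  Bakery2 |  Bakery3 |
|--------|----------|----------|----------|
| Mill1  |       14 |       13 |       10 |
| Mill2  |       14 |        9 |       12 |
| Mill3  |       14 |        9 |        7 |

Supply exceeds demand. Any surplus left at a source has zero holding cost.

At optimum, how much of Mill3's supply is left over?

Minimum-cost shipments:
  Mill1–Bakery1: 35 × 14 = 490
  Mill1–Bakery3: 25 × 10 = 250
  Mill2–Bakery1: 95 × 14 = 1330
  Mill2–Bakery2: 20 × 9 = 180
  Mill3–Bakery3: 40 × 7 = 280
Total cost = 2530.
Mill3 ships 40 of its 40, leaving 0.

0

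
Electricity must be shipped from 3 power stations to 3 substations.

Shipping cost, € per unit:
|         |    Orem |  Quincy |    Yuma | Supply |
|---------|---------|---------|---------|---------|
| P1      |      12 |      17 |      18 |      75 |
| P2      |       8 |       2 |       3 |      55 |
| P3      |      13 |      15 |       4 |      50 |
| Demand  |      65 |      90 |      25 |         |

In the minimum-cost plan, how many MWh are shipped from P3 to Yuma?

25

The minimum-cost plan:
  P1 to Orem: 65 × €12 = €780
  P1 to Quincy: 10 × €17 = €170
  P2 to Quincy: 55 × €2 = €110
  P3 to Quincy: 25 × €15 = €375
  P3 to Yuma: 25 × €4 = €100
Total cost = €1535.
So P3→Yuma carries 25 MWh.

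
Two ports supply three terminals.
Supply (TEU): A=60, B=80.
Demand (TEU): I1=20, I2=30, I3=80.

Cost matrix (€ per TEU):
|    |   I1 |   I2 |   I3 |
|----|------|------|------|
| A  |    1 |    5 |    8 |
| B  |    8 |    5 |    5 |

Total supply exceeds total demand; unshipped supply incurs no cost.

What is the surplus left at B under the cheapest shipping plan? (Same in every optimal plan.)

An optimal plan:
  A–I1: 20 × €1 = €20
  A–I2: 30 × €5 = €150
  B–I3: 80 × €5 = €400
Total cost = €570.
B ships 80 of its 80, leaving 0.

0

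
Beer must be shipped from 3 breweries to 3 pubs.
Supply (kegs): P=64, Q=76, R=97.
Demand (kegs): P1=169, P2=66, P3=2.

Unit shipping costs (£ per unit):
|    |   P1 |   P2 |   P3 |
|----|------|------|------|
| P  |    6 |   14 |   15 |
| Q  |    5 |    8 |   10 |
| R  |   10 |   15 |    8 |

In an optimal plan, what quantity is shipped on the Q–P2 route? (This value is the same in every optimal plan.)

66

The minimum-cost plan:
  P→P1: 64 kegs
  Q→P1: 10 kegs
  Q→P2: 66 kegs
  R→P1: 95 kegs
  R→P3: 2 kegs
Total cost = £1928.
So Q→P2 carries 66 kegs.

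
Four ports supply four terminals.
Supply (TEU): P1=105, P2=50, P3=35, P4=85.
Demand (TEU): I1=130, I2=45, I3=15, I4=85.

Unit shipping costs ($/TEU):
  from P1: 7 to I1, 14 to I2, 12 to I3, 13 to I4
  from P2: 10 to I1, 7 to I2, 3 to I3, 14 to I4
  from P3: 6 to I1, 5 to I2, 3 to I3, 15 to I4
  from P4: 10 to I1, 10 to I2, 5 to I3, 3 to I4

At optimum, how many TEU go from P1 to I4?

Optimal shipments:
  P1→I1: 105 × $7 = $735
  P2→I2: 35 × $7 = $245
  P2→I3: 15 × $3 = $45
  P3→I1: 25 × $6 = $150
  P3→I2: 10 × $5 = $50
  P4→I4: 85 × $3 = $255
Total cost = $1480.
The route P1→I4 is not used.

0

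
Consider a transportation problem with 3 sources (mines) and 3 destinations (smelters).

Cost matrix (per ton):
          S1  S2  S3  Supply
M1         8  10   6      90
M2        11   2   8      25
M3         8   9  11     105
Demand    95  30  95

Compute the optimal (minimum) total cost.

A cheapest plan:
  M1->S3: 90 × 6 = 540
  M2->S2: 25 × 2 = 50
  M3->S1: 95 × 8 = 760
  M3->S2: 5 × 9 = 45
  M3->S3: 5 × 11 = 55
Total = 540 + 50 + 760 + 45 + 55 = 1450.

1450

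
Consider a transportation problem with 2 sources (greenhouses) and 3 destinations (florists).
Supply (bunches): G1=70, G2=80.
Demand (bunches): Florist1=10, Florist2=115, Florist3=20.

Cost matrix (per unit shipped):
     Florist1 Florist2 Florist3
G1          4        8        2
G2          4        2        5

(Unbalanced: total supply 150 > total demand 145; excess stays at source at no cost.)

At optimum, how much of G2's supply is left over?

An optimal plan:
  G1 to Florist1: 10 × 4 = 40
  G1 to Florist2: 35 × 8 = 280
  G1 to Florist3: 20 × 2 = 40
  G2 to Florist2: 80 × 2 = 160
Total cost = 520.
G2 ships 80 of its 80, leaving 0.

0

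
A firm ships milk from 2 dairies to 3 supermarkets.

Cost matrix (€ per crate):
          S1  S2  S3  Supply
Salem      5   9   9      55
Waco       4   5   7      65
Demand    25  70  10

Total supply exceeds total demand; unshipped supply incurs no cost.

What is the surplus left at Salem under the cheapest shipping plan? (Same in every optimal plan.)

15

An optimal plan:
  Salem–S1: 25 × €5 = €125
  Salem–S2: 5 × €9 = €45
  Salem–S3: 10 × €9 = €90
  Waco–S2: 65 × €5 = €325
Total cost = €585.
Salem ships 40 of its 55, leaving 15.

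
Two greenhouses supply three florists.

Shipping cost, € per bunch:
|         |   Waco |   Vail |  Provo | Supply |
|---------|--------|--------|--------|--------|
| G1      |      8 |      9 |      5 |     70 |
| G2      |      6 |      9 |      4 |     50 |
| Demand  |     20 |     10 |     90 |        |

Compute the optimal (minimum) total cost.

Optimal allocation:
  G1–Vail: 10 × €9 = €90
  G1–Provo: 60 × €5 = €300
  G2–Waco: 20 × €6 = €120
  G2–Provo: 30 × €4 = €120
Total = 90 + 300 + 120 + 120 = €630.

630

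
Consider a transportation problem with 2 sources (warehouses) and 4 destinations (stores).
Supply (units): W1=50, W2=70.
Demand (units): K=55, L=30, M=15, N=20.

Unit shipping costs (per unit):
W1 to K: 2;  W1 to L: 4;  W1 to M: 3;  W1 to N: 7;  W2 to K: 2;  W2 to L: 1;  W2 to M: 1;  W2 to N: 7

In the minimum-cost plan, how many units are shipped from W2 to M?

Solving gives:
  W1 to K: 50 × 2 = 100
  W2 to K: 5 × 2 = 10
  W2 to L: 30 × 1 = 30
  W2 to M: 15 × 1 = 15
  W2 to N: 20 × 7 = 140
Total cost = 295.
So W2→M carries 15 units.

15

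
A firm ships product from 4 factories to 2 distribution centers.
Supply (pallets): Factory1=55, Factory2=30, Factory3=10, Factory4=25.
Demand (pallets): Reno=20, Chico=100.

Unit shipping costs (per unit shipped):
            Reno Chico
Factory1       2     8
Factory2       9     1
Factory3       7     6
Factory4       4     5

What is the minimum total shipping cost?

An optimal shipping plan:
  Factory1->Reno: 20 × 2 = 40
  Factory1->Chico: 35 × 8 = 280
  Factory2->Chico: 30 × 1 = 30
  Factory3->Chico: 10 × 6 = 60
  Factory4->Chico: 25 × 5 = 125
Total = 40 + 280 + 30 + 60 + 125 = 535.

535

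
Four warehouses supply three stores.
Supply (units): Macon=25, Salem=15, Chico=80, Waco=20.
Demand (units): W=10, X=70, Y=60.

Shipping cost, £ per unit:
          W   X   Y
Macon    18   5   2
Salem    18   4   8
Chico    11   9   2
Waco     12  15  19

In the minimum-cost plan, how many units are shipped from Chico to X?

20

Optimal shipments:
  Macon->X: 25 units
  Salem->X: 15 units
  Chico->X: 20 units
  Chico->Y: 60 units
  Waco->W: 10 units
  Waco->X: 10 units
Total cost = £755.
So Chico→X carries 20 units.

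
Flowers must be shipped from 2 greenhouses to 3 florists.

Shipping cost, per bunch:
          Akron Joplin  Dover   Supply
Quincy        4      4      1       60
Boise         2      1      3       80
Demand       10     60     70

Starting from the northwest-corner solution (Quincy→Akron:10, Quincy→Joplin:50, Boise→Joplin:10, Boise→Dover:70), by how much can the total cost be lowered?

290

Current plan cost = 10·4 + 50·4 + 10·1 + 70·3 = 460.
Optimal plan:
  Quincy–Dover: 60 × 1 = 60
  Boise–Akron: 10 × 2 = 20
  Boise–Joplin: 60 × 1 = 60
  Boise–Dover: 10 × 3 = 30
Optimal cost = 170.
Saving = 460 − 170 = 290.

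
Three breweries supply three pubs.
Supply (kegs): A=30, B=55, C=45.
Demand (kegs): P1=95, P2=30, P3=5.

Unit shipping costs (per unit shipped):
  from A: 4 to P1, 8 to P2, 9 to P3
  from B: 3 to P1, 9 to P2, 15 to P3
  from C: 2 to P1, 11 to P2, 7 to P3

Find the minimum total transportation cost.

520

Optimal allocation:
  A->P2: 30 × 8 = 240
  B->P1: 55 × 3 = 165
  C->P1: 40 × 2 = 80
  C->P3: 5 × 7 = 35
Total = 240 + 165 + 80 + 35 = 520.
(Supply check: A ships 30; B ships 55; C ships 45.)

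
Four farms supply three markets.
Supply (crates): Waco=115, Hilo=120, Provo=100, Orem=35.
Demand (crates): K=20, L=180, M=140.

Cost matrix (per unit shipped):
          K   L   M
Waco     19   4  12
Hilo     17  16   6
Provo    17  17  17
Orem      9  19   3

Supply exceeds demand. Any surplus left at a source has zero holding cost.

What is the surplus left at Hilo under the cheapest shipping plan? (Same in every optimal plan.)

0

Minimum-cost shipments:
  Waco to L: 115 × 4 = 460
  Hilo to M: 120 × 6 = 720
  Provo to K: 5 × 17 = 85
  Provo to L: 65 × 17 = 1105
  Orem to K: 15 × 9 = 135
  Orem to M: 20 × 3 = 60
Total cost = 2565.
Hilo ships 120 of its 120, leaving 0.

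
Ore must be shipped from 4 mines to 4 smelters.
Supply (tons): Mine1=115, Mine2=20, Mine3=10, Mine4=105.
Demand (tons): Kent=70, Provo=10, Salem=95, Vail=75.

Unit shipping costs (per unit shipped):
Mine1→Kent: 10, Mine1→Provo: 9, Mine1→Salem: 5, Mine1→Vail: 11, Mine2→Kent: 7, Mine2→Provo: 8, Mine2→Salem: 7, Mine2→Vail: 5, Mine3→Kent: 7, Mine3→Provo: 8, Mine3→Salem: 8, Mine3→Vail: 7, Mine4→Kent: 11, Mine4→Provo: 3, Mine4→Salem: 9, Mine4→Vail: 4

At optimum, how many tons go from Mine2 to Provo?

0

Solving gives:
  Mine1 to Kent: 20 tons
  Mine1 to Salem: 95 tons
  Mine2 to Kent: 20 tons
  Mine3 to Kent: 10 tons
  Mine4 to Kent: 20 tons
  Mine4 to Provo: 10 tons
  Mine4 to Vail: 75 tons
Total cost = 1435.
The route Mine2→Provo is not used.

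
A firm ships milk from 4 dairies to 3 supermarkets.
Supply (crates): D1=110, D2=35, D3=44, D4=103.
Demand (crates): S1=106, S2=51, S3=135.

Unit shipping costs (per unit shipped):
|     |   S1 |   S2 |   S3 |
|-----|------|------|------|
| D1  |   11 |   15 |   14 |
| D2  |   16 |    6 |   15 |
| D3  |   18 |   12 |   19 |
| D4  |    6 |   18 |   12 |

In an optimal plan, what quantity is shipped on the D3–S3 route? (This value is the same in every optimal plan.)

28

The minimum-cost plan:
  D1->S1: 3 crates
  D1->S3: 107 crates
  D2->S2: 35 crates
  D3->S2: 16 crates
  D3->S3: 28 crates
  D4->S1: 103 crates
Total cost = 3083.
So D3→S3 carries 28 crates.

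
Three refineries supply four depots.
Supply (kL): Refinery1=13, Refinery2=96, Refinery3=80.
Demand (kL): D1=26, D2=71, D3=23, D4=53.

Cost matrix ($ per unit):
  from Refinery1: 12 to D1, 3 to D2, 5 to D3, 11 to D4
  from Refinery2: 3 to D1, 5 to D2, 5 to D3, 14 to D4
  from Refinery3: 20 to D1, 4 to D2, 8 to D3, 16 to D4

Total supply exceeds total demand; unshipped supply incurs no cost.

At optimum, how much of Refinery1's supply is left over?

0

An optimal plan:
  Refinery1→D4: 13 × $11 = $143
  Refinery2→D1: 26 × $3 = $78
  Refinery2→D3: 23 × $5 = $115
  Refinery2→D4: 40 × $14 = $560
  Refinery3→D2: 71 × $4 = $284
Total cost = $1180.
Refinery1 ships 13 of its 13, leaving 0.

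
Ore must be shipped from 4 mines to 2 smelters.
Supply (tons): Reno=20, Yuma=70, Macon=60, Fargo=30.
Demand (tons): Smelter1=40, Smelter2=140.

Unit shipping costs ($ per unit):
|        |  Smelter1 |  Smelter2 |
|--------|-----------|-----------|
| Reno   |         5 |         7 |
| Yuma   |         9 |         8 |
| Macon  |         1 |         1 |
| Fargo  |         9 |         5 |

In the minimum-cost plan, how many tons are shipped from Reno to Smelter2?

Solving gives:
  Reno→Smelter1: 20 × $5 = $100
  Yuma→Smelter2: 70 × $8 = $560
  Macon→Smelter1: 20 × $1 = $20
  Macon→Smelter2: 40 × $1 = $40
  Fargo→Smelter2: 30 × $5 = $150
Total cost = $870.
The route Reno→Smelter2 is not used.

0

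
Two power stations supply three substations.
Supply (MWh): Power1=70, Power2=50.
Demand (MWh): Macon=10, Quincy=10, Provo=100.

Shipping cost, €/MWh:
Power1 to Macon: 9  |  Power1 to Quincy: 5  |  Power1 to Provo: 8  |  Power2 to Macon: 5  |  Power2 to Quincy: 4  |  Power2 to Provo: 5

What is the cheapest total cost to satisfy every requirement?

A cheapest plan:
  Power1→Quincy: 10 × €5 = €50
  Power1→Provo: 60 × €8 = €480
  Power2→Macon: 10 × €5 = €50
  Power2→Provo: 40 × €5 = €200
Total = 50 + 480 + 50 + 200 = €780.
(Supply check: Power1 ships 70; Power2 ships 50.)

780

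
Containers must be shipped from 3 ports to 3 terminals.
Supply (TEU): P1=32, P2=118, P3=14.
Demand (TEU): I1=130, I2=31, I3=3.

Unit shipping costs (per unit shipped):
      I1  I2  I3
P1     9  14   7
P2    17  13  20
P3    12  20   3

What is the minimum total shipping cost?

An optimal shipping plan:
  P1 to I1: 32 × 9 = 288
  P2 to I1: 87 × 17 = 1479
  P2 to I2: 31 × 13 = 403
  P3 to I1: 11 × 12 = 132
  P3 to I3: 3 × 3 = 9
Total = 288 + 1479 + 403 + 132 + 9 = 2311.
(Supply check: P1 ships 32; P2 ships 118; P3 ships 14.)

2311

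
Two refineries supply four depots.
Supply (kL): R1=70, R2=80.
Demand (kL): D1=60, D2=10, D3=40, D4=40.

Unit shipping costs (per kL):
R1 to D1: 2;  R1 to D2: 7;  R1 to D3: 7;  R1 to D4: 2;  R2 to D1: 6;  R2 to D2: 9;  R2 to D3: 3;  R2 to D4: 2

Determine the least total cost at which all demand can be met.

390

Optimal allocation:
  R1 to D1: 60 kL
  R1 to D2: 10 kL
  R2 to D3: 40 kL
  R2 to D4: 40 kL
Total cost = 390.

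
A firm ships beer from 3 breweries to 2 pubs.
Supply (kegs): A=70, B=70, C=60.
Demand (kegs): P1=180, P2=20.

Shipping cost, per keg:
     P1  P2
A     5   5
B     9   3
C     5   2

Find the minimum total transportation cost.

An optimal shipping plan:
  A–P1: 70 kegs
  B–P1: 50 kegs
  B–P2: 20 kegs
  C–P1: 60 kegs
Total cost = 1160.
(Supply check: A ships 70; B ships 70; C ships 60.)

1160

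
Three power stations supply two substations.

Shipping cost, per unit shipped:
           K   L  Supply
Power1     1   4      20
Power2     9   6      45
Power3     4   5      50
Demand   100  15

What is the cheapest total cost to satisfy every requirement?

A cheapest plan:
  Power1–K: 20 × 1 = 20
  Power2–K: 30 × 9 = 270
  Power2–L: 15 × 6 = 90
  Power3–K: 50 × 4 = 200
Total = 20 + 270 + 90 + 200 = 580.

580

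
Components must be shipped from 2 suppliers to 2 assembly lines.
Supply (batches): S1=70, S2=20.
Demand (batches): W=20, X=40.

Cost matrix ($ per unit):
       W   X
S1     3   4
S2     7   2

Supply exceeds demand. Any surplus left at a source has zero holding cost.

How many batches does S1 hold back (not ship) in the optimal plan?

Minimum-cost shipments:
  S1->W: 20 × $3 = $60
  S1->X: 20 × $4 = $80
  S2->X: 20 × $2 = $40
Total cost = $180.
S1 ships 40 of its 70, leaving 30.

30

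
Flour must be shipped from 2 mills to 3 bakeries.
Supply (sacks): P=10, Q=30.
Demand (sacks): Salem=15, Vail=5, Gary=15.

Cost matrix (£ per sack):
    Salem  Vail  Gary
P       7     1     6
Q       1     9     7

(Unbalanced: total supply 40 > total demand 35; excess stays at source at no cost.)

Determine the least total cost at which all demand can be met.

One minimum-cost allocation:
  P→Vail: 5 × £1 = £5
  P→Gary: 5 × £6 = £30
  Q→Salem: 15 × £1 = £15
  Q→Gary: 10 × £7 = £70
Total = 5 + 30 + 15 + 70 = £120.

120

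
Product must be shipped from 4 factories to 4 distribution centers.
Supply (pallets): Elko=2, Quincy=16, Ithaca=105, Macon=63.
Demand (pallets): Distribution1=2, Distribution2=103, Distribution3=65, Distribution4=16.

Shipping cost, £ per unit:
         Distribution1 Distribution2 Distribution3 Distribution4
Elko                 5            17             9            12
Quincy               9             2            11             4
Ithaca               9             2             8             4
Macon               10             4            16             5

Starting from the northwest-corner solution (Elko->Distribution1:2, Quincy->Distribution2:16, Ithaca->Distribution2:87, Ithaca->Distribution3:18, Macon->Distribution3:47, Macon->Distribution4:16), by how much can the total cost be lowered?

282

Current plan cost = 2·5 + 16·2 + 87·2 + 18·8 + 47·16 + 16·5 = £1192.
Optimal plan:
  Elko–Distribution1: 2 × £5 = £10
  Quincy–Distribution2: 16 × £2 = £32
  Ithaca–Distribution2: 40 × £2 = £80
  Ithaca–Distribution3: 65 × £8 = £520
  Macon–Distribution2: 47 × £4 = £188
  Macon–Distribution4: 16 × £5 = £80
Optimal cost = £910.
Saving = 1192 − 910 = £282.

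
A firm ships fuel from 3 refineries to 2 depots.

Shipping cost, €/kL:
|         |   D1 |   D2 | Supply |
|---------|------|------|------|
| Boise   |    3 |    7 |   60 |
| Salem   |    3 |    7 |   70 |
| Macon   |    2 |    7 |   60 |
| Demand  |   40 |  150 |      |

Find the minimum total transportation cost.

Optimal allocation:
  Boise→D2: 60 × €7 = €420
  Salem→D2: 70 × €7 = €490
  Macon→D1: 40 × €2 = €80
  Macon→D2: 20 × €7 = €140
Total = 420 + 490 + 80 + 140 = €1130.
(Supply check: Boise ships 60; Salem ships 70; Macon ships 60.)

1130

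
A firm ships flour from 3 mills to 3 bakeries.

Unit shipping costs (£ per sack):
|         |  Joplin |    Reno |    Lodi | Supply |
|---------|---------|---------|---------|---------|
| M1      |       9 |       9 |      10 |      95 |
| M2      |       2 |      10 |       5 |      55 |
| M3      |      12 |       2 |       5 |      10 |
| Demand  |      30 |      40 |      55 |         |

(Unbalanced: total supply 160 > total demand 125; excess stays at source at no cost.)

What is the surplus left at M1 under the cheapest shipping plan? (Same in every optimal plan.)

Minimum-cost shipments:
  M1→Reno: 30 × £9 = £270
  M1→Lodi: 30 × £10 = £300
  M2→Joplin: 30 × £2 = £60
  M2→Lodi: 25 × £5 = £125
  M3→Reno: 10 × £2 = £20
Total cost = £775.
M1 ships 60 of its 95, leaving 35.

35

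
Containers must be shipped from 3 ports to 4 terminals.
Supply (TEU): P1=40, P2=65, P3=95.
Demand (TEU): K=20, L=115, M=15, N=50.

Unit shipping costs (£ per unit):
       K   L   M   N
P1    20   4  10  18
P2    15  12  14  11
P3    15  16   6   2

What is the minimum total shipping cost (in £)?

1590

Optimal allocation:
  P1 to L: 40 × £4 = £160
  P2 to L: 65 × £12 = £780
  P3 to K: 20 × £15 = £300
  P3 to L: 10 × £16 = £160
  P3 to M: 15 × £6 = £90
  P3 to N: 50 × £2 = £100
Total = 160 + 780 + 300 + 160 + 90 + 100 = £1590.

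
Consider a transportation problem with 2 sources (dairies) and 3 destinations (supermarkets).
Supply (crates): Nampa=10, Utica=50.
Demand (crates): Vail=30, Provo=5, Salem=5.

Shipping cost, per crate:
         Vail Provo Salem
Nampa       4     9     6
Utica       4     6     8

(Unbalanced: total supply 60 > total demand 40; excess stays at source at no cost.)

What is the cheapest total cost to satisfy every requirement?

180

An optimal shipping plan:
  Nampa→Vail: 5 × 4 = 20
  Nampa→Salem: 5 × 6 = 30
  Utica→Vail: 25 × 4 = 100
  Utica→Provo: 5 × 6 = 30
Total = 20 + 30 + 100 + 30 = 180.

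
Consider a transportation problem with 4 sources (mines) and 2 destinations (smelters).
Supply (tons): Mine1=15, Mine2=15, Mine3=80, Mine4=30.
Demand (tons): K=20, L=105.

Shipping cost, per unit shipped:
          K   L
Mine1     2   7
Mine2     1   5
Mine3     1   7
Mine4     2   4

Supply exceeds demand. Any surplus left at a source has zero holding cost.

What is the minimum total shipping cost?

A cheapest plan:
  Mine1–L: 15 tons
  Mine2–L: 15 tons
  Mine3–K: 20 tons
  Mine3–L: 45 tons
  Mine4–L: 30 tons
Total cost = 635.

635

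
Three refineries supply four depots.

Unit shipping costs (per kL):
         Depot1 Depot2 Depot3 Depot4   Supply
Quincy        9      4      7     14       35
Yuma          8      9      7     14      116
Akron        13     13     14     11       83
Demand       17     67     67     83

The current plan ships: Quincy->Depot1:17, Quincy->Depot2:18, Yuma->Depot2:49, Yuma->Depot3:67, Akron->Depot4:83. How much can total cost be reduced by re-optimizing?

102

Current plan cost = 17·9 + 18·4 + 49·9 + 67·7 + 83·11 = 2048.
Optimal plan:
  Quincy–Depot2: 35 × 4 = 140
  Yuma–Depot1: 17 × 8 = 136
  Yuma–Depot2: 32 × 9 = 288
  Yuma–Depot3: 67 × 7 = 469
  Akron–Depot4: 83 × 11 = 913
Optimal cost = 1946.
Saving = 2048 − 1946 = 102.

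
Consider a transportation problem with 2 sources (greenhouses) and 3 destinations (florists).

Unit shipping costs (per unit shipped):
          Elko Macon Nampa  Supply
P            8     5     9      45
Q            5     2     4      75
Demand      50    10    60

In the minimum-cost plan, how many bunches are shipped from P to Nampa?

0

Optimal shipments:
  P–Elko: 45 × 8 = 360
  Q–Elko: 5 × 5 = 25
  Q–Macon: 10 × 2 = 20
  Q–Nampa: 60 × 4 = 240
Total cost = 645.
The route P→Nampa is not used.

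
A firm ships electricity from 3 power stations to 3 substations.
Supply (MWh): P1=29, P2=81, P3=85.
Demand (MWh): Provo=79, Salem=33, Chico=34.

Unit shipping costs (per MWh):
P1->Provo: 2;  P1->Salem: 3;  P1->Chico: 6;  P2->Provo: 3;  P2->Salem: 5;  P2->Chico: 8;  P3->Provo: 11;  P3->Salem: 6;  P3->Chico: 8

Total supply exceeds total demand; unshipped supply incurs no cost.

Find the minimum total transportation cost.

A cheapest plan:
  P1–Salem: 29 × 3 = 87
  P2–Provo: 79 × 3 = 237
  P2–Salem: 2 × 5 = 10
  P3–Salem: 2 × 6 = 12
  P3–Chico: 34 × 8 = 272
Total = 87 + 237 + 10 + 12 + 272 = 618.

618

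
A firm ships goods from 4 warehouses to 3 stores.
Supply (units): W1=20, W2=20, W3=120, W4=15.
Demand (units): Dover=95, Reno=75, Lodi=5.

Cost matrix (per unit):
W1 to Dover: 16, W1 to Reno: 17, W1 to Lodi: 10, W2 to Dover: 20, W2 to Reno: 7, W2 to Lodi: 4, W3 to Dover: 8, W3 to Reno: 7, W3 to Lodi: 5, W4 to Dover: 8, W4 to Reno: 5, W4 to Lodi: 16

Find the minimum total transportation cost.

One minimum-cost allocation:
  W1→Dover: 15 × 16 = 240
  W1→Lodi: 5 × 10 = 50
  W2→Reno: 20 × 7 = 140
  W3→Dover: 80 × 8 = 640
  W3→Reno: 40 × 7 = 280
  W4→Reno: 15 × 5 = 75
Total = 240 + 50 + 140 + 640 + 280 + 75 = 1425.

1425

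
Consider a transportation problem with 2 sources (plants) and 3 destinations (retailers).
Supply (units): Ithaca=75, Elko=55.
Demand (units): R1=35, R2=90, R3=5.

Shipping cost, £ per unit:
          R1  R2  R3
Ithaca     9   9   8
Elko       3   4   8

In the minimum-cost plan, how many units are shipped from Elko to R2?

20

Optimal shipments:
  Ithaca→R2: 70 × £9 = £630
  Ithaca→R3: 5 × £8 = £40
  Elko→R1: 35 × £3 = £105
  Elko→R2: 20 × £4 = £80
Total cost = £855.
So Elko→R2 carries 20 units.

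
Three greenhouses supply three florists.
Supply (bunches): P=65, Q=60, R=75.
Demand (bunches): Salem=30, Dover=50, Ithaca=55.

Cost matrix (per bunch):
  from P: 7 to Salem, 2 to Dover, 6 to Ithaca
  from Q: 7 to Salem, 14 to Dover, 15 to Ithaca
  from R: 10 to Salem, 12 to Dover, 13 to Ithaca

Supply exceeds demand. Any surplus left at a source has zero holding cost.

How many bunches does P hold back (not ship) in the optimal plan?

An optimal plan:
  P–Dover: 50 × 2 = 100
  P–Ithaca: 15 × 6 = 90
  Q–Salem: 30 × 7 = 210
  R–Ithaca: 40 × 13 = 520
Total cost = 920.
P ships 65 of its 65, leaving 0.

0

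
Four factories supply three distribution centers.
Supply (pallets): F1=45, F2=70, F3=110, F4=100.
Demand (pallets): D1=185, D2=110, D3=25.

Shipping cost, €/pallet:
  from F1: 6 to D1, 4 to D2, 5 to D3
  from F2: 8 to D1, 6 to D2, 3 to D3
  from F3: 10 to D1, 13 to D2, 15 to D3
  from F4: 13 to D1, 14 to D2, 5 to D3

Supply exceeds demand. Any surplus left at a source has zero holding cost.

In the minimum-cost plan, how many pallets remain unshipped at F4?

Minimum-cost shipments:
  F1→D2: 45 × €4 = €180
  F2→D1: 5 × €8 = €40
  F2→D2: 65 × €6 = €390
  F3→D1: 110 × €10 = €1100
  F4→D1: 70 × €13 = €910
  F4→D3: 25 × €5 = €125
Total cost = €2745.
F4 ships 95 of its 100, leaving 5.

5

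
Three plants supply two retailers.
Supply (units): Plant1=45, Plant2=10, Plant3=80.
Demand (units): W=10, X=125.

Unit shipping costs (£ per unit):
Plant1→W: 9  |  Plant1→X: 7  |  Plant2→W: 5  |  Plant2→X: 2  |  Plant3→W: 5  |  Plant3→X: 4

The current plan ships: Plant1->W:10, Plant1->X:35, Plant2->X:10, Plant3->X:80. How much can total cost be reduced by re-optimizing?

10

Current plan cost = 10·9 + 35·7 + 10·2 + 80·4 = £675.
Optimal plan:
  Plant1->X: 45 × £7 = £315
  Plant2->X: 10 × £2 = £20
  Plant3->W: 10 × £5 = £50
  Plant3->X: 70 × £4 = £280
Optimal cost = £665.
Saving = 675 − 665 = £10.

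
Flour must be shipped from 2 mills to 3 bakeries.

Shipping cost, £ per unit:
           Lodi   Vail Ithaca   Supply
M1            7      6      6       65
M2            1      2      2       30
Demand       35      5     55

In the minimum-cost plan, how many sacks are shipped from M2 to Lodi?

30

Solving gives:
  M1→Lodi: 5 × £7 = £35
  M1→Vail: 5 × £6 = £30
  M1→Ithaca: 55 × £6 = £330
  M2→Lodi: 30 × £1 = £30
Total cost = £425.
So M2→Lodi carries 30 sacks.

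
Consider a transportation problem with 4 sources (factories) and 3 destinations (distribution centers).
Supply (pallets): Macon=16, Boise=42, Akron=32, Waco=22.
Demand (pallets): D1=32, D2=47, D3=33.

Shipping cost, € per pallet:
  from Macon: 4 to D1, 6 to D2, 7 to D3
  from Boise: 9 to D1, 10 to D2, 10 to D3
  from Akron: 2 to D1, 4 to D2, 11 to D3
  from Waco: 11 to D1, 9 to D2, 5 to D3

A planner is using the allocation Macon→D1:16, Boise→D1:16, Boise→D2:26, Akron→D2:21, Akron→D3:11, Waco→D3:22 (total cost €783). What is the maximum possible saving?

93

Current plan cost = 16·4 + 16·9 + 26·10 + 21·4 + 11·11 + 22·5 = €783.
Optimal plan:
  Macon–D2: 16 × €6 = €96
  Boise–D2: 31 × €10 = €310
  Boise–D3: 11 × €10 = €110
  Akron–D1: 32 × €2 = €64
  Waco–D3: 22 × €5 = €110
Optimal cost = €690.
Saving = 783 − 690 = €93.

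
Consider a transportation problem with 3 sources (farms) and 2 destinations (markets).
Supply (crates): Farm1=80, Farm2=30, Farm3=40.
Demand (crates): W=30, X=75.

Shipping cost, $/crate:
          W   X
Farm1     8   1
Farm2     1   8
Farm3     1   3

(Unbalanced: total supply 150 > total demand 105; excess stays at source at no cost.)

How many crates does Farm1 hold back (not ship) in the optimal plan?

5

An optimal plan:
  Farm1 to X: 75 × $1 = $75
  Farm3 to W: 30 × $1 = $30
Total cost = $105.
Farm1 ships 75 of its 80, leaving 5.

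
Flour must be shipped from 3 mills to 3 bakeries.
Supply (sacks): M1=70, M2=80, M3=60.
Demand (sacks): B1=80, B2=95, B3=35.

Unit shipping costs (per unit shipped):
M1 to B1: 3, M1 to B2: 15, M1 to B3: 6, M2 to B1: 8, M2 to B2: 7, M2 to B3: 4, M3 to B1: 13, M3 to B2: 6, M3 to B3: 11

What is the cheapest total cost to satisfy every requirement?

1035

An optimal shipping plan:
  M1→B1: 70 × 3 = 210
  M2→B1: 10 × 8 = 80
  M2→B2: 35 × 7 = 245
  M2→B3: 35 × 4 = 140
  M3→B2: 60 × 6 = 360
Total = 210 + 80 + 245 + 140 + 360 = 1035.
(Supply check: M1 ships 70; M2 ships 80; M3 ships 60.)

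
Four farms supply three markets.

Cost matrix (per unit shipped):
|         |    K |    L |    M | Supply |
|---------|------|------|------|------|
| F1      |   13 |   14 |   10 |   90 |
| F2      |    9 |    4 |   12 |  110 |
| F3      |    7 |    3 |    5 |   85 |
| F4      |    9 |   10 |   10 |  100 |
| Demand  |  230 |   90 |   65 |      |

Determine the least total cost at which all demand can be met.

3010

A cheapest plan:
  F1→K: 25 × 13 = 325
  F1→M: 65 × 10 = 650
  F2→K: 20 × 9 = 180
  F2→L: 90 × 4 = 360
  F3→K: 85 × 7 = 595
  F4→K: 100 × 9 = 900
Total = 325 + 650 + 180 + 360 + 595 + 900 = 3010.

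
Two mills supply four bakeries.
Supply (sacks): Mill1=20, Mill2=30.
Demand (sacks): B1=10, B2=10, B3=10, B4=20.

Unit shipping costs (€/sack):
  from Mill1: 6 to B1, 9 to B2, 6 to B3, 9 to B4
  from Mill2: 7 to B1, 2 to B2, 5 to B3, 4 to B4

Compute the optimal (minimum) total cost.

220

One minimum-cost allocation:
  Mill1->B1: 10 sacks
  Mill1->B3: 10 sacks
  Mill2->B2: 10 sacks
  Mill2->B4: 20 sacks
Total cost = €220.
(Supply check: Mill1 ships 20; Mill2 ships 30.)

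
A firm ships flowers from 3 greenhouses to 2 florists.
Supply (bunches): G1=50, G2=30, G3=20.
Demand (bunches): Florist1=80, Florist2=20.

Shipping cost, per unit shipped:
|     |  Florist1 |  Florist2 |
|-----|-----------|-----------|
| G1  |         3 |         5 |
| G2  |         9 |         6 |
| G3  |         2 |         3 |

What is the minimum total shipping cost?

400

A cheapest plan:
  G1->Florist1: 50 × 3 = 150
  G2->Florist1: 10 × 9 = 90
  G2->Florist2: 20 × 6 = 120
  G3->Florist1: 20 × 2 = 40
Total = 150 + 90 + 120 + 40 = 400.
(Supply check: G1 ships 50; G2 ships 30; G3 ships 20.)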